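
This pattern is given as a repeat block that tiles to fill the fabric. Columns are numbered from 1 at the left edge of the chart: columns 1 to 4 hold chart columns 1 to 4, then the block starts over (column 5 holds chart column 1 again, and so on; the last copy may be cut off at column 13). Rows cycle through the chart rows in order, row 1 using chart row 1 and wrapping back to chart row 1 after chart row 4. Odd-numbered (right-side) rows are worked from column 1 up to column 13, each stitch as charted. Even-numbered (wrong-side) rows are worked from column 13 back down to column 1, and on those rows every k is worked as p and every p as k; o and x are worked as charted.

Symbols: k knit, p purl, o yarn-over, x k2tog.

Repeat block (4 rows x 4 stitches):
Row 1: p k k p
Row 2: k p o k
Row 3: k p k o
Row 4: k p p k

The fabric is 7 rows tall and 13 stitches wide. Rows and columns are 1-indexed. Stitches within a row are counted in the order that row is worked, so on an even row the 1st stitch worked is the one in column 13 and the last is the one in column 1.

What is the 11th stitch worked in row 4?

== STITCH ==
k

Derivation:
Row 4 uses chart row ((4-1) mod 4)+1 = 4. Row 4 is even, so WS.
Chart row 4 tiled across columns 1-13: k p p k k p p k k p p k k
WS: work from column 13 back to column 1 (reverse the tiled row), swapping k<->p (o and x unchanged).
Row 4 as worked: p p k k p p k k p p k k p
The 11th stitch worked is k.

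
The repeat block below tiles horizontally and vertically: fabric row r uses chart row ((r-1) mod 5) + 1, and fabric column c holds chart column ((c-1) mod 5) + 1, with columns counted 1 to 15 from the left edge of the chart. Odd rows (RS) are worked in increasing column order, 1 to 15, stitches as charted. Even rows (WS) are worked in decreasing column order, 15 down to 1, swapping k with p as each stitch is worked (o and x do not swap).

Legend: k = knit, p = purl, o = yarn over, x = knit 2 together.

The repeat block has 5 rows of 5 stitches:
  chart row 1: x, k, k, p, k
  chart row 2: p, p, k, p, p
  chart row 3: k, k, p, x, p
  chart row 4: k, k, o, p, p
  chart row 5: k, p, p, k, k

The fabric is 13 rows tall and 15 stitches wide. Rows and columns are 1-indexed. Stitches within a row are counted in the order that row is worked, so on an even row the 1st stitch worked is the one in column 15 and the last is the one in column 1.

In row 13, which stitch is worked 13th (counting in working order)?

For row 13: chart row = ((13-1) mod 5) + 1 = 3; this is a RS (odd) row.
Chart row 3 tiled across columns 1-15: k k p x p k k p x p k k p x p
RS: work column 1 to column 15, symbols as charted — the tiled row is the row as worked.
Stitch 13 in working order -> p

Stitch:
p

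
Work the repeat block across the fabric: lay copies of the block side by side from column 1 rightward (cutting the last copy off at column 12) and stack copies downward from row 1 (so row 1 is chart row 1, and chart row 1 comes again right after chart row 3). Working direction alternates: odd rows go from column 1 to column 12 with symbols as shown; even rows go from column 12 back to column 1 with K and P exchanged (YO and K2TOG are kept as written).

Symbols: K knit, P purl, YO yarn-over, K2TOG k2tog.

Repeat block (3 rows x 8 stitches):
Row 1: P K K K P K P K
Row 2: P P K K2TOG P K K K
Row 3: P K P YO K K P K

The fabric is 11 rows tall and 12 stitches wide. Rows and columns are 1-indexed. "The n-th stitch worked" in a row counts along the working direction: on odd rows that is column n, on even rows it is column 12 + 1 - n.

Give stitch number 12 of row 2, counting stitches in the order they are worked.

For row 2: chart row = ((2-1) mod 3) + 1 = 2; this is a WS (even) row.
Chart row 2 tiled across columns 1-12: P P K K2TOG P K K K P P K K2TOG
Wrong side: read the tiled row from column 12 down to 1 and exchange K with P (leave YO, K2TOG).
Row 2 as worked: K2TOG P K K P P P K K2TOG P K K
Stitch 12 in working order -> K

== STITCH ==
K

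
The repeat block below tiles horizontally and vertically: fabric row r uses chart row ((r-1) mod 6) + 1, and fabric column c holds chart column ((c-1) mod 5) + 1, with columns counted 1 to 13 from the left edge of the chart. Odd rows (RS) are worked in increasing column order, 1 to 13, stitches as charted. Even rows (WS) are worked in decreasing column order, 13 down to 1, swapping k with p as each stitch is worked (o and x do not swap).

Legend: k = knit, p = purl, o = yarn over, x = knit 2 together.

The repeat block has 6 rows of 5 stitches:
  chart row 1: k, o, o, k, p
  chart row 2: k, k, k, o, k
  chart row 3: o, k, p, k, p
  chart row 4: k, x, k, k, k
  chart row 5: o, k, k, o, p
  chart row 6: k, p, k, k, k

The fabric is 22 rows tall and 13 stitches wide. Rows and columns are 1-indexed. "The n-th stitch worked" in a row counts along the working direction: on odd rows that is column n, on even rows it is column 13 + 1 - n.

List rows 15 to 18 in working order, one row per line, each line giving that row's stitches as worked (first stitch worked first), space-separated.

Row 15: chart row 3, RS - tile across columns 1-13 and work as-is.
Row 16: chart row 4, WS - tiled (columns 1-13): k x k k k k x k k k k x k; work from column 13 back to 1 with k<->p swapped.
Row 17: chart row 5, RS - tile across columns 1-13 and work as-is.
Row 18: chart row 6, WS - tiled (columns 1-13): k p k k k k p k k k k p k; work from column 13 back to 1 with k<->p swapped.

Result:
o k p k p o k p k p o k p
p x p p p p x p p p p x p
o k k o p o k k o p o k k
p k p p p p k p p p p k p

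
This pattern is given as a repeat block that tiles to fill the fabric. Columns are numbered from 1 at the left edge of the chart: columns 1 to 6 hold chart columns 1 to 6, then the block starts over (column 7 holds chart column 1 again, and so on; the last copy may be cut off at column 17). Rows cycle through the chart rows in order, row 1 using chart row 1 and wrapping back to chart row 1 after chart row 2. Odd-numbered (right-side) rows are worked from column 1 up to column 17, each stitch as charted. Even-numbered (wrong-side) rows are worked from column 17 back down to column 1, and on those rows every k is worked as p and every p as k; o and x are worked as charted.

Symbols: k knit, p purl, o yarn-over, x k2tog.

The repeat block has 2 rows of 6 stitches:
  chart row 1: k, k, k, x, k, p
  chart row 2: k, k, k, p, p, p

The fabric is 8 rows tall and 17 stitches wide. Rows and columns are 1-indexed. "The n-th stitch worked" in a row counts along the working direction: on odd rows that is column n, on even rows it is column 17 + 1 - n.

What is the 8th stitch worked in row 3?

Result:
k

Derivation:
Row 3 uses chart row ((3-1) mod 2)+1 = 1. Row 3 is odd, so RS.
Chart row 1 tiled across columns 1-17: k k k x k p k k k x k p k k k x k
RS row: no reversal, no swap; stitch n worked = column n.
The 8th stitch worked is k.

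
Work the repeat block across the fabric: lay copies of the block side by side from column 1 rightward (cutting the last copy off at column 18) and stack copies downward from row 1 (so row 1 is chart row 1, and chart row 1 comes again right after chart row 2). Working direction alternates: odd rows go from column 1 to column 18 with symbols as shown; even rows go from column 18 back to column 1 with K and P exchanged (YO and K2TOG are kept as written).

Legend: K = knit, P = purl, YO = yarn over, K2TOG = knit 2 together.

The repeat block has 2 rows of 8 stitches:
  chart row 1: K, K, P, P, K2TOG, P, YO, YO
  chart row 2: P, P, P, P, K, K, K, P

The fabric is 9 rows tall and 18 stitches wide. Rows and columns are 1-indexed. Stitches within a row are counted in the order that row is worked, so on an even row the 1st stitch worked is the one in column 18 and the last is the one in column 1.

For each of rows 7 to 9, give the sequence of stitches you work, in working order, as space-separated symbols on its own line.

Row 7: chart row 1, RS - tile across columns 1-18 and work as-is.
Row 8: chart row 2, WS - tiled (columns 1-18): P P P P K K K P P P P P K K K P P P; work from column 18 back to 1 with K<->P swapped.
Row 9: chart row 1, RS - tile across columns 1-18 and work as-is.

Result:
K K P P K2TOG P YO YO K K P P K2TOG P YO YO K K
K K K P P P K K K K K P P P K K K K
K K P P K2TOG P YO YO K K P P K2TOG P YO YO K K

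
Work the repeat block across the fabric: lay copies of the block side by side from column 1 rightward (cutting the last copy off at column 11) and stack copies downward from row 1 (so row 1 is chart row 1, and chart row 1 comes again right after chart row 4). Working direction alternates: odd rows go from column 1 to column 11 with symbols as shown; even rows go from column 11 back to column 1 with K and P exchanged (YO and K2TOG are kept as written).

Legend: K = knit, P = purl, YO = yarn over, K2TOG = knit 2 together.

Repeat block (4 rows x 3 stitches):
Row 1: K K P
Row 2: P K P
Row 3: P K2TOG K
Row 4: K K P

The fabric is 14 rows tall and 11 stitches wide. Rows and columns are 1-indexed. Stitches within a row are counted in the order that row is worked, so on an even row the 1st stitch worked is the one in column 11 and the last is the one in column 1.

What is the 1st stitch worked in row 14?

Row 14: (14-1) mod 4 = 1, so use chart row 2. Even row -> WS.
Chart row 2 tiled across columns 1-11: P K P P K P P K P P K
Wrong side: read the tiled row from column 11 down to 1 and exchange K with P (leave YO, K2TOG).
Row 14 as worked: P K K P K K P K K P K
Stitch 1 in working order -> P

Result:
P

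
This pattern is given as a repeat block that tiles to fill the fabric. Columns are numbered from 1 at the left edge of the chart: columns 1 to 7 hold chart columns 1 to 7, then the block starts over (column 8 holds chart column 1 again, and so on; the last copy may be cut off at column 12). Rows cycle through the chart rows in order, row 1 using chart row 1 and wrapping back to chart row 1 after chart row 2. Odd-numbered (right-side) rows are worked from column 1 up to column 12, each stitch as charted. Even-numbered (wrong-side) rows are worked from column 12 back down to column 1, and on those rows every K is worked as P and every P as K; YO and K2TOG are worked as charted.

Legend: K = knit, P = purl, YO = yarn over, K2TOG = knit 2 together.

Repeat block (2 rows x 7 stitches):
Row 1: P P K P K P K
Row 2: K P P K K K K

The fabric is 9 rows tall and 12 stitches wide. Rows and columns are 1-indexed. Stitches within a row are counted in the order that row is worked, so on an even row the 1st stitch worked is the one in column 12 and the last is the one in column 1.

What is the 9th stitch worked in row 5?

For row 5: chart row = ((5-1) mod 2) + 1 = 1; this is a RS (odd) row.
Chart row 1 tiled across columns 1-12: P P K P K P K P P K P K
RS: work column 1 to column 12, symbols as charted — the tiled row is the row as worked.
The 9th stitch worked is P.

== STITCH ==
P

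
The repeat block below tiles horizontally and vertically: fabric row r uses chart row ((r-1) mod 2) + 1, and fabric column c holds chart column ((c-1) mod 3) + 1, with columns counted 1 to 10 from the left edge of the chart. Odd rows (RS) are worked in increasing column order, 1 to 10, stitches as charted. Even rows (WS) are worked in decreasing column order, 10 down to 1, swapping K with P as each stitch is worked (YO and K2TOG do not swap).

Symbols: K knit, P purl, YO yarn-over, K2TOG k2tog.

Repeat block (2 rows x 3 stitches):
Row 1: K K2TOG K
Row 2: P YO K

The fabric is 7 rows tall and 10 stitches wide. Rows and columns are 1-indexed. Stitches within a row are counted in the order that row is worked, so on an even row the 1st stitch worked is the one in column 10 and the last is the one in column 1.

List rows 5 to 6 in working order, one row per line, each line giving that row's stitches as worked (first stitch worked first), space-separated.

Rows as worked:
K K2TOG K K K2TOG K K K2TOG K K
K P YO K P YO K P YO K

Derivation:
Row 5: chart row 1, RS - tile across columns 1-10 and work as-is.
Row 6: chart row 2, WS - tiled (columns 1-10): P YO K P YO K P YO K P; work from column 10 back to 1 with K<->P swapped.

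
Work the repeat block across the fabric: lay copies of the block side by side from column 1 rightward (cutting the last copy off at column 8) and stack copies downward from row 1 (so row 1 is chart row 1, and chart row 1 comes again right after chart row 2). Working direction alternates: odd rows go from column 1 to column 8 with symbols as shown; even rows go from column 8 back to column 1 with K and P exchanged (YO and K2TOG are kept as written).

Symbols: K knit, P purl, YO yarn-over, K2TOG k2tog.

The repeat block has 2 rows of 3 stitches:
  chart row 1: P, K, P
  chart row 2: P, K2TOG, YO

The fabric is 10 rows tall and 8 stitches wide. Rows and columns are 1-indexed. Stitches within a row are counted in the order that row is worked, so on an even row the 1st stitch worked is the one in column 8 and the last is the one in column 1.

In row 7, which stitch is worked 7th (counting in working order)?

Row 7: (7-1) mod 2 = 0, so use chart row 1. Odd row -> RS.
Chart row 1 tiled across columns 1-8: P K P P K P P K
RS row: no reversal, no swap; stitch n worked = column n.
The 7th stitch worked is P.

Stitch:
P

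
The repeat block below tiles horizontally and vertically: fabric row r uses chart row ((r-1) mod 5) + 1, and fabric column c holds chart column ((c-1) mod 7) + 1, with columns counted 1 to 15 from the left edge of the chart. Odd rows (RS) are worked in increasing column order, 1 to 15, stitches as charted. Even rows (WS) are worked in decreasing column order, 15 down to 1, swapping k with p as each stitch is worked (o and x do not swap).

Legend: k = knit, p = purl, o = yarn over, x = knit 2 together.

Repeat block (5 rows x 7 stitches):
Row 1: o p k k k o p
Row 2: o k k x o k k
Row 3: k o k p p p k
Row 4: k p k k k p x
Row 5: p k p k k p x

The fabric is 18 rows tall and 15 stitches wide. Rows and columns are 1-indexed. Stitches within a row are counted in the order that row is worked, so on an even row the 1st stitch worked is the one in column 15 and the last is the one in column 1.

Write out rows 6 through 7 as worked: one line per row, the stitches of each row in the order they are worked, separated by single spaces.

Result:
o k o p p p k o k o p p p k o
o k k x o k k o k k x o k k o

Derivation:
Row 6: chart row 1, WS - tiled (columns 1-15): o p k k k o p o p k k k o p o; work from column 15 back to 1 with k<->p swapped.
Row 7: chart row 2, RS - tile across columns 1-15 and work as-is.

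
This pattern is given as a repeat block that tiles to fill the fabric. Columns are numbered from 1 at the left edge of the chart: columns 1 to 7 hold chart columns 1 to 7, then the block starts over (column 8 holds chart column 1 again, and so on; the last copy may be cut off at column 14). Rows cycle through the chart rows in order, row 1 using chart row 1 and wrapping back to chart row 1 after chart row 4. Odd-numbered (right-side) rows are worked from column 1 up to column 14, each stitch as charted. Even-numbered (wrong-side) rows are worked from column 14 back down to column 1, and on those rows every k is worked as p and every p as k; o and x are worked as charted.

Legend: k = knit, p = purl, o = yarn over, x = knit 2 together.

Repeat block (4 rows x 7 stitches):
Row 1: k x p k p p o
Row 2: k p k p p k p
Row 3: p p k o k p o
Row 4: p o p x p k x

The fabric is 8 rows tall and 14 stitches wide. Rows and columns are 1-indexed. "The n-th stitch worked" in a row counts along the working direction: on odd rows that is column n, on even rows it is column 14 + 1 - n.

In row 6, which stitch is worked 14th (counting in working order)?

For row 6: chart row = ((6-1) mod 4) + 1 = 2; this is a WS (even) row.
Chart row 2 tiled across columns 1-14: k p k p p k p k p k p p k p
WS: work from column 14 back to column 1 (reverse the tiled row), swapping k<->p (o and x unchanged).
Row 6 as worked: k p k k p k p k p k k p k p
Counting 14 along the worked row gives p.

Stitch:
p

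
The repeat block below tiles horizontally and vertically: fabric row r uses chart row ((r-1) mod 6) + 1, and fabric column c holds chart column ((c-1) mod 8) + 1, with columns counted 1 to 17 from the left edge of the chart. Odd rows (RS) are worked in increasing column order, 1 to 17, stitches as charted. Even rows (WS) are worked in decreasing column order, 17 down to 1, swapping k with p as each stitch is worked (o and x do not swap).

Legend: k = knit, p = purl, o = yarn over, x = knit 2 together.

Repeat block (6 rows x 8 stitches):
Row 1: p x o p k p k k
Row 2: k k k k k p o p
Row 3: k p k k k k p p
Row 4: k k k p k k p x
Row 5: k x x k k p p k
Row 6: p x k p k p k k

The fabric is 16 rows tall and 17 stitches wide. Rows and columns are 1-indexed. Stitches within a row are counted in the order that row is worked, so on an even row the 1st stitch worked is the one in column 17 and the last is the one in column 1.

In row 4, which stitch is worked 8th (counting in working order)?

Stitch:
p

Derivation:
Row 4: (4-1) mod 6 = 3, so use chart row 4. Even row -> WS.
Chart row 4 tiled across columns 1-17: k k k p k k p x k k k p k k p x k
WS row: flip the tiled sequence (start at column 17) and apply k<->p; o and x stay.
Row 4 as worked: p x k p p k p p p x k p p k p p p
The 8th stitch worked is p.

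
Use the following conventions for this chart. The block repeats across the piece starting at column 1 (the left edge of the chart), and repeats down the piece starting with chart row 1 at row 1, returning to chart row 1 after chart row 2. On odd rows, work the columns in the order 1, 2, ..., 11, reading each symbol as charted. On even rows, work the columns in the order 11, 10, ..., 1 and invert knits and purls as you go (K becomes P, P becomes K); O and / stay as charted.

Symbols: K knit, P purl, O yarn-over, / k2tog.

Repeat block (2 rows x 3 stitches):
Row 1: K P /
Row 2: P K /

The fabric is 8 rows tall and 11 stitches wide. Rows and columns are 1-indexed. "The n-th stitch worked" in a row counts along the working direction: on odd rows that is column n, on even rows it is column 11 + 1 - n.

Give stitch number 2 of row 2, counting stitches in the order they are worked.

For row 2: chart row = ((2-1) mod 2) + 1 = 2; this is a WS (even) row.
Chart row 2 tiled across columns 1-11: P K / P K / P K / P K
WS row: flip the tiled sequence (start at column 11) and apply K<->P; O and / stay.
Row 2 as worked: P K / P K / P K / P K
Stitch 2 in working order -> K

== STITCH ==
K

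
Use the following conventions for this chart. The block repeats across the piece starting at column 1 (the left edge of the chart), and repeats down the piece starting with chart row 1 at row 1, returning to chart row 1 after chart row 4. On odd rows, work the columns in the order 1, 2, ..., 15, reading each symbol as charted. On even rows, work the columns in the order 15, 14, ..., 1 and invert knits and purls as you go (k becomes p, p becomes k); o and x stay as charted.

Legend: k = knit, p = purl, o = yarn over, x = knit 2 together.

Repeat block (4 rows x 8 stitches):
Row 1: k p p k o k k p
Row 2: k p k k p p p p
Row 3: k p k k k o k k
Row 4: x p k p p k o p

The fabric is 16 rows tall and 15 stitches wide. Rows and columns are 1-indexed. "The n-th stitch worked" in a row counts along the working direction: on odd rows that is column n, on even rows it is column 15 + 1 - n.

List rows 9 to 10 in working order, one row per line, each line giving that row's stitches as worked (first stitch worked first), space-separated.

Row 9: chart row 1, RS - tile across columns 1-15 and work as-is.
Row 10: chart row 2, WS - tiled (columns 1-15): k p k k p p p p k p k k p p p; work from column 15 back to 1 with k<->p swapped.

== ROWS AS WORKED ==
k p p k o k k p k p p k o k k
k k k p p k p k k k k p p k p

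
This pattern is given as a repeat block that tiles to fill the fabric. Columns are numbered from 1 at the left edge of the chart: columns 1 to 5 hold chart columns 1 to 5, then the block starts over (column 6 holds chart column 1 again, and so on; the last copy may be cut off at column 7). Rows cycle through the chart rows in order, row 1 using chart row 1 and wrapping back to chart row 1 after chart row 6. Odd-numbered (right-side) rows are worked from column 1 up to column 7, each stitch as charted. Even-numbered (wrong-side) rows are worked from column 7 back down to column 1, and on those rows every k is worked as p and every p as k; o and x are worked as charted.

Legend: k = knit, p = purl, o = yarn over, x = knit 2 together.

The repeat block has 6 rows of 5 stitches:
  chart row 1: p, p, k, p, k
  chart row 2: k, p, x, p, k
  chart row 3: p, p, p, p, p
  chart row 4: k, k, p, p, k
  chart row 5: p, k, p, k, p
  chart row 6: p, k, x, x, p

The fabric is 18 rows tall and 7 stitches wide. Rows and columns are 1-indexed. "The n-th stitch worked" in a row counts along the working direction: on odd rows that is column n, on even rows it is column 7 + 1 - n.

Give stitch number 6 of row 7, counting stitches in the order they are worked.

Stitch:
p

Derivation:
Row 7: (7-1) mod 6 = 0, so use chart row 1. Odd row -> RS.
Chart row 1 tiled across columns 1-7: p p k p k p p
RS: work column 1 to column 7, symbols as charted — the tiled row is the row as worked.
Stitch 6 in working order -> p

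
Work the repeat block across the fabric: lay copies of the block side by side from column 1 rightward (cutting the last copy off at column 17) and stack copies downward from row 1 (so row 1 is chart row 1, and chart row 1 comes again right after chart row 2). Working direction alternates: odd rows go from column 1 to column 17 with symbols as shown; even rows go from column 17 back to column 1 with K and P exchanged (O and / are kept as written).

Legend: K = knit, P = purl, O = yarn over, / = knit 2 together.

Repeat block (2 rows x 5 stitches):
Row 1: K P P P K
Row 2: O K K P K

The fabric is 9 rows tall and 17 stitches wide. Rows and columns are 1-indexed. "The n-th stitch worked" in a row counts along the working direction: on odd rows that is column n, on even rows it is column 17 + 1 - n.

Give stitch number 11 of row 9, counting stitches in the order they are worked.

For row 9: chart row = ((9-1) mod 2) + 1 = 1; this is a RS (odd) row.
Chart row 1 tiled across columns 1-17: K P P P K K P P P K K P P P K K P
RS: work column 1 to column 17, symbols as charted — the tiled row is the row as worked.
Counting 11 along the worked row gives K.

== STITCH ==
K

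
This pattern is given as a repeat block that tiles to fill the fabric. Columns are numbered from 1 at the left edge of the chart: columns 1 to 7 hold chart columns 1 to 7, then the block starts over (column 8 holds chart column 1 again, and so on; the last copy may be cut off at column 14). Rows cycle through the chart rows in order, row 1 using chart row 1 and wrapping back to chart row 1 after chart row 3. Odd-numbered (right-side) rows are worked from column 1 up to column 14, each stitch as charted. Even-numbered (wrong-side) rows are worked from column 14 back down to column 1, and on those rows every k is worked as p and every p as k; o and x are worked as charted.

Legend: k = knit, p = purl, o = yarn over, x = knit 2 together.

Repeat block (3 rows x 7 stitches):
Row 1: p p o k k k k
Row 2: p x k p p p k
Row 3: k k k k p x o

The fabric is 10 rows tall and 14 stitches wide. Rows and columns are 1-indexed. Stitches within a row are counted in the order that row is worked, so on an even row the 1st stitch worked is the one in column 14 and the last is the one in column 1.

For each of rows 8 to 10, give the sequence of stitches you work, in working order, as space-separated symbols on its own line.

Row 8: chart row 2, WS - tiled (columns 1-14): p x k p p p k p x k p p p k; work from column 14 back to 1 with k<->p swapped.
Row 9: chart row 3, RS - tile across columns 1-14 and work as-is.
Row 10: chart row 1, WS - tiled (columns 1-14): p p o k k k k p p o k k k k; work from column 14 back to 1 with k<->p swapped.

Rows as worked:
p k k k p x k p k k k p x k
k k k k p x o k k k k p x o
p p p p o k k p p p p o k k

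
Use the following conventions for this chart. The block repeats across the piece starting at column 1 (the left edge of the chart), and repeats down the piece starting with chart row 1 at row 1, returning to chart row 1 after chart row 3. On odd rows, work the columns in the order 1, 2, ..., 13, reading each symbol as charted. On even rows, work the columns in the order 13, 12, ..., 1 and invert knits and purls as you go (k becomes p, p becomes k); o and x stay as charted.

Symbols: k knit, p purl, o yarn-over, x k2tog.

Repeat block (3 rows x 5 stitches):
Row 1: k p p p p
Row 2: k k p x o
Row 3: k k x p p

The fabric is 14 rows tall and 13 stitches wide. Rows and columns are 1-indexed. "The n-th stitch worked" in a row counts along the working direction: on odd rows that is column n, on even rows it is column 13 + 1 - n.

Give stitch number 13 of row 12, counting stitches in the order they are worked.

== STITCH ==
p

Derivation:
Row 12 uses chart row ((12-1) mod 3)+1 = 3. Row 12 is even, so WS.
Chart row 3 tiled across columns 1-13: k k x p p k k x p p k k x
Wrong side: read the tiled row from column 13 down to 1 and exchange k with p (leave o, x).
Row 12 as worked: x p p k k x p p k k x p p
Stitch 13 in working order -> p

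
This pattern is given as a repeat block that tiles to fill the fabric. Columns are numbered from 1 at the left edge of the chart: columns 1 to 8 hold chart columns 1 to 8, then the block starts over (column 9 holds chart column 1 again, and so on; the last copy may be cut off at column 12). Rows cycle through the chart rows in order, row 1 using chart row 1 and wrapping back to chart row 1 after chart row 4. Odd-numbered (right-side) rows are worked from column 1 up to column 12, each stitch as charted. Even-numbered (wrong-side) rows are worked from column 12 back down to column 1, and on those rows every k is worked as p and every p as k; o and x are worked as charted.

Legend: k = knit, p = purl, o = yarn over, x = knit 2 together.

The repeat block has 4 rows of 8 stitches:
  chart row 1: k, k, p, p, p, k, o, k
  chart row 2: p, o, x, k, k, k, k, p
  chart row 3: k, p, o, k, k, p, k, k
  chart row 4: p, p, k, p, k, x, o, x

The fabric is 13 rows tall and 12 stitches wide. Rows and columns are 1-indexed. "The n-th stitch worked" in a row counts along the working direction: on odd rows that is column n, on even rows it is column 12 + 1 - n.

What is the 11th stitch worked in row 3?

Result:
o

Derivation:
For row 3: chart row = ((3-1) mod 4) + 1 = 3; this is a RS (odd) row.
Chart row 3 tiled across columns 1-12: k p o k k p k k k p o k
Right side: take the tiled row as-is (worked left to right from column 1).
The 11th stitch worked is o.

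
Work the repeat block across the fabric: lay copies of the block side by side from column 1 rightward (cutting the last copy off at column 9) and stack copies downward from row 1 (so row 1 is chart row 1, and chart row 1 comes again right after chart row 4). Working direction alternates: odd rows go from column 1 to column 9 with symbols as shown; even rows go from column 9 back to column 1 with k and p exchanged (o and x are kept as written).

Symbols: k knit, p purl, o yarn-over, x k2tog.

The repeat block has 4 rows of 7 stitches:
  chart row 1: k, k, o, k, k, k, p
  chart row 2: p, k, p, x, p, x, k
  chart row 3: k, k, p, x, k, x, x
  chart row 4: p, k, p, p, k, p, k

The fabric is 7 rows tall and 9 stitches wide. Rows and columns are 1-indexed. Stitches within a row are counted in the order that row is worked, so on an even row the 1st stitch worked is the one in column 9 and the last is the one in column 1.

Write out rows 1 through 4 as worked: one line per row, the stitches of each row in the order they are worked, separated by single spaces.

Row 1: chart row 1, RS - tile across columns 1-9 and work as-is.
Row 2: chart row 2, WS - tiled (columns 1-9): p k p x p x k p k; work from column 9 back to 1 with k<->p swapped.
Row 3: chart row 3, RS - tile across columns 1-9 and work as-is.
Row 4: chart row 4, WS - tiled (columns 1-9): p k p p k p k p k; work from column 9 back to 1 with k<->p swapped.

== ROWS AS WORKED ==
k k o k k k p k k
p k p x k x k p k
k k p x k x x k k
p k p k p k k p k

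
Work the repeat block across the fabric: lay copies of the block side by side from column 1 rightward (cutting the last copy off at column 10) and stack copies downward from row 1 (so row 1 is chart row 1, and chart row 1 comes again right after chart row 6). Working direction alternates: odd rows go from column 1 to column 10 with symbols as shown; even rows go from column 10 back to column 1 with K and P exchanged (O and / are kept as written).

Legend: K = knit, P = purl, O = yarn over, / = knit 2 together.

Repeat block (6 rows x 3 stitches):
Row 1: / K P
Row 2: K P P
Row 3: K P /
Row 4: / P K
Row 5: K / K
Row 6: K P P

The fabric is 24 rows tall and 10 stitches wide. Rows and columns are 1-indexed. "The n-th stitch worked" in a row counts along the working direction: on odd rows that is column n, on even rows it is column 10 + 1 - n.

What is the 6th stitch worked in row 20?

== STITCH ==
K

Derivation:
Row 20 uses chart row ((20-1) mod 6)+1 = 2. Row 20 is even, so WS.
Chart row 2 tiled across columns 1-10: K P P K P P K P P K
Wrong side: read the tiled row from column 10 down to 1 and exchange K with P (leave O, /).
Row 20 as worked: P K K P K K P K K P
Stitch 6 in working order -> K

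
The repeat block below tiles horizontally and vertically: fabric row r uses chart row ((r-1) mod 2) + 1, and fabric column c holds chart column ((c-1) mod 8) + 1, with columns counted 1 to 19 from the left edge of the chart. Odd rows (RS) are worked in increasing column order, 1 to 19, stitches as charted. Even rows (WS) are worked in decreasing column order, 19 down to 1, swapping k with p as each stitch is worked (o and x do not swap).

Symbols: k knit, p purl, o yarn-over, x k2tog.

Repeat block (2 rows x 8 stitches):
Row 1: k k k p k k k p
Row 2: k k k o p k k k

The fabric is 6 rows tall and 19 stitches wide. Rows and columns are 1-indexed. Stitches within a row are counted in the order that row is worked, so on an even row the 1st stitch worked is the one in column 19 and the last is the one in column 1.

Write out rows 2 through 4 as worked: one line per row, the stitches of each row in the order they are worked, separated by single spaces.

Result:
p p p p p p k o p p p p p p k o p p p
k k k p k k k p k k k p k k k p k k k
p p p p p p k o p p p p p p k o p p p

Derivation:
Row 2: chart row 2, WS - tiled (columns 1-19): k k k o p k k k k k k o p k k k k k k; work from column 19 back to 1 with k<->p swapped.
Row 3: chart row 1, RS - tile across columns 1-19 and work as-is.
Row 4: chart row 2, WS - tiled (columns 1-19): k k k o p k k k k k k o p k k k k k k; work from column 19 back to 1 with k<->p swapped.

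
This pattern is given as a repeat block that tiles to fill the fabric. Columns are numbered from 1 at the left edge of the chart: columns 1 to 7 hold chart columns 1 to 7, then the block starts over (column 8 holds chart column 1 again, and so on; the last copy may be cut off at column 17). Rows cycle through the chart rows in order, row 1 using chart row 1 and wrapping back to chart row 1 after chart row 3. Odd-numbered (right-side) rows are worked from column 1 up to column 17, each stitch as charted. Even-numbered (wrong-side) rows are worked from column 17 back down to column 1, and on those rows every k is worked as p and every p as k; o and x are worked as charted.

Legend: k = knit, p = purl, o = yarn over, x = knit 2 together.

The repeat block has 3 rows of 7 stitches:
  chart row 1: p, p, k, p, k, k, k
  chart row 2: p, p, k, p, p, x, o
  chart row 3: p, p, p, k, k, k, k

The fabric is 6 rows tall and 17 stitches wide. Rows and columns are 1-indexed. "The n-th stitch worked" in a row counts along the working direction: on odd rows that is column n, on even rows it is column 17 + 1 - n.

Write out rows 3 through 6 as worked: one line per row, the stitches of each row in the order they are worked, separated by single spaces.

Row 3: chart row 3, RS - tile across columns 1-17 and work as-is.
Row 4: chart row 1, WS - tiled (columns 1-17): p p k p k k k p p k p k k k p p k; work from column 17 back to 1 with k<->p swapped.
Row 5: chart row 2, RS - tile across columns 1-17 and work as-is.
Row 6: chart row 3, WS - tiled (columns 1-17): p p p k k k k p p p k k k k p p p; work from column 17 back to 1 with k<->p swapped.

Rows as worked:
p p p k k k k p p p k k k k p p p
p k k p p p k p k k p p p k p k k
p p k p p x o p p k p p x o p p k
k k k p p p p k k k p p p p k k k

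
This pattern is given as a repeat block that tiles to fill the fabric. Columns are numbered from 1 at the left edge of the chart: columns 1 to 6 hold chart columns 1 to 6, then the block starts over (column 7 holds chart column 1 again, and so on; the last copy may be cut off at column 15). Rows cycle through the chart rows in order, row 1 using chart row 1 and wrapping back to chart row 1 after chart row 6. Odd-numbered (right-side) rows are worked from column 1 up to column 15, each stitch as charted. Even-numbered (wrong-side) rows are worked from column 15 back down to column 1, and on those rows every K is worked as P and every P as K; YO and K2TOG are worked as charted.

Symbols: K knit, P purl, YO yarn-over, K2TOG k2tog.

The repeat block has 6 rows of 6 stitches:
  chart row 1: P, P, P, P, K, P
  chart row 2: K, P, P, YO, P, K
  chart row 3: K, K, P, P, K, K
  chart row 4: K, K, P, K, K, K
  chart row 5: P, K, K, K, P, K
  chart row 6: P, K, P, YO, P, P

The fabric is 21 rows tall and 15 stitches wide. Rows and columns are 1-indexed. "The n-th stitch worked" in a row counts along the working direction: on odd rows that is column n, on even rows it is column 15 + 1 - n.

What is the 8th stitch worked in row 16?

Row 16 uses chart row ((16-1) mod 6)+1 = 4. Row 16 is even, so WS.
Chart row 4 tiled across columns 1-15: K K P K K K K K P K K K K K P
WS row: flip the tiled sequence (start at column 15) and apply K<->P; YO and K2TOG stay.
Row 16 as worked: K P P P P P K P P P P P K P P
Stitch 8 in working order -> P

Result:
P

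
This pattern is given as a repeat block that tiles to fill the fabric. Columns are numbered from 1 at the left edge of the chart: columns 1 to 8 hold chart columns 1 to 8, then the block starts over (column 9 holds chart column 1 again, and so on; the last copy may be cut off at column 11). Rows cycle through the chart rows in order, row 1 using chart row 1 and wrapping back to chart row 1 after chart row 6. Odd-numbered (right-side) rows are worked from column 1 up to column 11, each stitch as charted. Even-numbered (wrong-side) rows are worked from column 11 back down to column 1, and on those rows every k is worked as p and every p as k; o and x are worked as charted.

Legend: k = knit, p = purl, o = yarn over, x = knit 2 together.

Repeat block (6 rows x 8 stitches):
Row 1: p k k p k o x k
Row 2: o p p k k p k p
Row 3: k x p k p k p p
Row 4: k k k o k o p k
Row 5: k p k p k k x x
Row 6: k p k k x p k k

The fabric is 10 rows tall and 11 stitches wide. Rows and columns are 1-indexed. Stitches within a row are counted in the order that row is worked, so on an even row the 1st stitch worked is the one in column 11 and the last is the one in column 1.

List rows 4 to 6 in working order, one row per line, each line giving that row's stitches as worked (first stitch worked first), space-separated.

Row 4: chart row 4, WS - tiled (columns 1-11): k k k o k o p k k k k; work from column 11 back to 1 with k<->p swapped.
Row 5: chart row 5, RS - tile across columns 1-11 and work as-is.
Row 6: chart row 6, WS - tiled (columns 1-11): k p k k x p k k k p k; work from column 11 back to 1 with k<->p swapped.

Result:
p p p p k o p o p p p
k p k p k k x x k p k
p k p p p k x p p k p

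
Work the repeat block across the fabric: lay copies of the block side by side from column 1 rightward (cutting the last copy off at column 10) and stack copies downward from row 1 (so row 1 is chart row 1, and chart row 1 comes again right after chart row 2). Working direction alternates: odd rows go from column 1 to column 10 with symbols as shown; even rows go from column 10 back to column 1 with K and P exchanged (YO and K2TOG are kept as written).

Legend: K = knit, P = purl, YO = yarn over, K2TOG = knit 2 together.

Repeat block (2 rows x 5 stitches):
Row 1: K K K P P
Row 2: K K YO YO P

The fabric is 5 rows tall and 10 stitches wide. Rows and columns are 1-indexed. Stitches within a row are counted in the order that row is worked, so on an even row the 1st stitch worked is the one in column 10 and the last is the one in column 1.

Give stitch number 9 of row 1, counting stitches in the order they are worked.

For row 1: chart row = ((1-1) mod 2) + 1 = 1; this is a RS (odd) row.
Chart row 1 tiled across columns 1-10: K K K P P K K K P P
RS row: no reversal, no swap; stitch n worked = column n.
The 9th stitch worked is P.

Stitch:
P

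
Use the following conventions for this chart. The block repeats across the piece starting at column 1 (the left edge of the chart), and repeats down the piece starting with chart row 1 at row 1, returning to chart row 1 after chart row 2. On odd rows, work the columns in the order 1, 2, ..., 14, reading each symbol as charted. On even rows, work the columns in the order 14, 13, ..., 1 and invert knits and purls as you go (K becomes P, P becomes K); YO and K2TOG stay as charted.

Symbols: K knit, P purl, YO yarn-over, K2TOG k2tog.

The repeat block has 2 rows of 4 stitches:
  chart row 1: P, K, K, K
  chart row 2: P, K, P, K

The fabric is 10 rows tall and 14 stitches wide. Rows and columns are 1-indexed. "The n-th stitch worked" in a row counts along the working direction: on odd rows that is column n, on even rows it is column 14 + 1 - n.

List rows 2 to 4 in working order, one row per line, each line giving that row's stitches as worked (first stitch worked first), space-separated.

Result:
P K P K P K P K P K P K P K
P K K K P K K K P K K K P K
P K P K P K P K P K P K P K

Derivation:
Row 2: chart row 2, WS - tiled (columns 1-14): P K P K P K P K P K P K P K; work from column 14 back to 1 with K<->P swapped.
Row 3: chart row 1, RS - tile across columns 1-14 and work as-is.
Row 4: chart row 2, WS - tiled (columns 1-14): P K P K P K P K P K P K P K; work from column 14 back to 1 with K<->P swapped.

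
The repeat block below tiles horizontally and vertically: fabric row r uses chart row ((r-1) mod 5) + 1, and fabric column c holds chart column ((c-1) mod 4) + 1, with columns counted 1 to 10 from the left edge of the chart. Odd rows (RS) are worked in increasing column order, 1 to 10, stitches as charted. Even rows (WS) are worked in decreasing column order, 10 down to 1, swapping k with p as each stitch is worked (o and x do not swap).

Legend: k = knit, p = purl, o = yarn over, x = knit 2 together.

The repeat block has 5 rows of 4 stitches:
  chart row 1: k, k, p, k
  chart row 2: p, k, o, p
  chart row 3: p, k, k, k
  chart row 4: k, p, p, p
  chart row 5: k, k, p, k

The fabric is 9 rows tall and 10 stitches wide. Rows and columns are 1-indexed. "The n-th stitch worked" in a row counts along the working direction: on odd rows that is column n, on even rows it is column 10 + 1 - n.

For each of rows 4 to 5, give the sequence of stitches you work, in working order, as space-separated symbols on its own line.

Row 4: chart row 4, WS - tiled (columns 1-10): k p p p k p p p k p; work from column 10 back to 1 with k<->p swapped.
Row 5: chart row 5, RS - tile across columns 1-10 and work as-is.

== ROWS AS WORKED ==
k p k k k p k k k p
k k p k k k p k k k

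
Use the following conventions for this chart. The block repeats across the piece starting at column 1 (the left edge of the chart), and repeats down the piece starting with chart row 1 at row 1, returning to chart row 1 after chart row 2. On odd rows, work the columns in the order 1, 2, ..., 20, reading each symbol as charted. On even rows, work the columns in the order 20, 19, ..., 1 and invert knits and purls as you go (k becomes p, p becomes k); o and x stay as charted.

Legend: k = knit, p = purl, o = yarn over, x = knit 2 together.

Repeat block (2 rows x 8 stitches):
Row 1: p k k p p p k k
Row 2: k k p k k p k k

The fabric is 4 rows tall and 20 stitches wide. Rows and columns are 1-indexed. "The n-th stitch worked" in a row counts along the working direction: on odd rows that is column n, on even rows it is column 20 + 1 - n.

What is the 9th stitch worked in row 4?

For row 4: chart row = ((4-1) mod 2) + 1 = 2; this is a WS (even) row.
Chart row 2 tiled across columns 1-20: k k p k k p k k k k p k k p k k k k p k
WS: work from column 20 back to column 1 (reverse the tiled row), swapping k<->p (o and x unchanged).
Row 4 as worked: p k p p p p k p p k p p p p k p p k p p
Stitch 9 in working order -> p

Result:
p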